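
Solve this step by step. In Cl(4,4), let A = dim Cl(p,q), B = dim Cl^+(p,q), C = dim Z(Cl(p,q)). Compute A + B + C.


n = 4 + 4 = 8
Total dim = 2^8 = 256
Even subalgebra dim = 2^7 = 128
n is even, so center dim = 1
Sum = 256 + 128 + 1 = 385


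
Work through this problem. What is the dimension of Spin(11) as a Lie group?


Spin(n) double-covers SO(n); both have Lie algebra so(n) of dimension n(n-1)/2.
n = 11
n(n-1) = 11 * 10 = 110
dim Spin(11) = 110/2 = 55


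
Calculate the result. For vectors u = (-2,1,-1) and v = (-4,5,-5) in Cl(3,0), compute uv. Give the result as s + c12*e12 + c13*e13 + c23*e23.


In Cl(3,0): e_i^2 = 1, e_ie_j = -e_je_i for i != j.
Scalar part = u . v = (-2)*(-4) + 1*5 + (-1)*(-5)
= 8 + 5 + 5 = 18
e12 coeff = (-2)*5 - 1*(-4) = -10 - (-4) = -6
e13 coeff = (-2)*(-5) - (-1)*(-4) = 10 - 4 = 6
e23 coeff = 1*(-5) - (-1)*5 = -5 - (-5) = 0
uv = 18 - 6*e12 + 6*e13 + 0*e23


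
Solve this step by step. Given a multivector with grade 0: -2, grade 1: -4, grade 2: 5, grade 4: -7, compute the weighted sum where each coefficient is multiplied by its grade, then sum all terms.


Grade-weighted sum = sum of grade_k * coefficient_k
0*(-2) = 0
1*(-4) = -4
2*5 = 10
4*(-7) = -28
Total = 0 + (-4) + 10 + (-28) = -22


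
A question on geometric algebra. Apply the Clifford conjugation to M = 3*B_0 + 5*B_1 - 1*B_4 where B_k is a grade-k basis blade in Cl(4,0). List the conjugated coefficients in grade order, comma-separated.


Clifford conjugate sign for grade k: (-1)^(k(k+1)/2)
Grade 0: (-1)^(0*1/2) = (-1)^0 = 1, coeff 3 -> 3
Grade 1: (-1)^(1*2/2) = (-1)^1 = -1, coeff 5 -> -5
Grade 4: (-1)^(4*5/2) = (-1)^10 = 1, coeff -1 -> -1
Conjugated coefficients: 3, -5, -1


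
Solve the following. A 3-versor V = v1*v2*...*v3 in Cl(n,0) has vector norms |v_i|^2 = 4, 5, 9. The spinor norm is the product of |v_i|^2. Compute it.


Spinor norm N(V) = |v1|^2 * |v2|^2 * ... * |v3|^2
= 4 * 5 * 9
Running product: 4, 20, 180
N(V) = 180


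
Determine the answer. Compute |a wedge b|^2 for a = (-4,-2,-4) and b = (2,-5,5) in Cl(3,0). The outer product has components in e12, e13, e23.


a wedge b = (a1*b2 - a2*b1)*e12 + (a1*b3 - a3*b1)*e13 + (a2*b3 - a3*b2)*e23
e12 coeff: (-4)*(-5) - (-2)*2 = 20 - (-4) = 24
e13 coeff: (-4)*5 - (-4)*2 = -20 - (-8) = -12
e23 coeff: (-2)*5 - (-4)*(-5) = -10 - 20 = -30
|a wedge b|^2 = 24^2 + (-12)^2 + (-30)^2
= 576 + 144 + 900
= 1620


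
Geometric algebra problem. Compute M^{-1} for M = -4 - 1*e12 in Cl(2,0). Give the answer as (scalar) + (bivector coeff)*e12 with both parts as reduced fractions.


M = -4 - 1*e12, where e12^2 = -1.
Since M commutes with its reverse ~M = a - b*e12, M * ~M = a^2 - b^2*e12^2 = a^2 + b^2.
So M^{-1} = ~M / (a^2 + b^2) = (a - b*e12)/(a^2 + b^2).
a^2 + b^2 = 16 + 1 = 17
Scalar part = -4/17 = -4/17
Bivector coeff = 1/17 = 1/17
M^{-1} = -4/17 + 1/17*e12


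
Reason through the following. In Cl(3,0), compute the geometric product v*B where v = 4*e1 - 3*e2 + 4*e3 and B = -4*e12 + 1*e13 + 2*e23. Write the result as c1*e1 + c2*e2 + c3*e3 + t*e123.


vB has grade-1 (vector) and grade-3 (trivector) parts: vB = (v _| B) + (v ^ B).
Vector part <vB>_1:
  e1: -v2*b12 - v3*b13 = -(-3)*(-4) - (4)*(1) = -16
  e2: v1*b12 - v3*b23 = (4)*(-4) - (4)*(2) = -24
  e3: v1*b13 + v2*b23 = (4)*(1) + (-3)*(2) = -2
Trivector part <vB>_3:
  e123: v1*b23 - v2*b13 + v3*b12 = (4)*(2) - (-3)*(1) + (4)*(-4) = -5
vB = -16*e1 - 24*e2 - 2*e3 - 5*e123


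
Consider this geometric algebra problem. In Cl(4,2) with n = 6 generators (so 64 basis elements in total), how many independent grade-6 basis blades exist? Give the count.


Number of grade-k basis blades in Cl(p,q) with n = p + q is C(n, k).
n = 4 + 2 = 6
C(6, 6) = 6! / (6! * 0!)
= 720 / (720 * 1)
= 1


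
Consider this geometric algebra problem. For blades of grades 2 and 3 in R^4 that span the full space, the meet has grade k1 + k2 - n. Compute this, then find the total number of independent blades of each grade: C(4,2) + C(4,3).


Meet grade = grade(A) + grade(B) - n
= 2 + 3 - 4 = 1
C(4,2) = 6
C(4,3) = 4
dim_A + dim_B = 6 + 4 = 10


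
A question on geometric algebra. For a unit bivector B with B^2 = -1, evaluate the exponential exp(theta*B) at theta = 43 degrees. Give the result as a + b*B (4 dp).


For a unit bivector B with B^2 = -1, the exponential series gives
e^(theta*B) = cos(theta) + sin(theta)*B (the GA analogue of Euler's formula).
theta = 43 degrees = 0.750492 rad
cos(43 deg) = 0.7314
sin(43 deg) = 0.6820
exp(theta*B) = 0.7314 + 0.6820*B


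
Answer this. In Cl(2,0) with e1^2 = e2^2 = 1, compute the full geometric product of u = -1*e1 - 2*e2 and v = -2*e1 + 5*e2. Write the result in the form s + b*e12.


Expand: (-1*e1 - 2*e2)(-2*e1 + 5*e2)
= (-1)*(-2)*e1e1 + (-1)*5*e1e2 + (-2)*(-2)*e2e1 + (-2)*5*e2e2
Using e1^2 = e2^2 = 1, e2e1 = -e1e2:
Scalar part s = (-1)*(-2) + (-2)*5 = 2 + (-10) = -8
Bivector part b = (-1)*5 - (-2)*(-2) = -5 - 4 = -9
uv = -8 - 9*e12


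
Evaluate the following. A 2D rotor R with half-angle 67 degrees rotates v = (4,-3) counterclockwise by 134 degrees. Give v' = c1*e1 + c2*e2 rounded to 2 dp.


Rotor R = cos(67deg) - sin(67deg)*e12
Rotation angle theta = 2 * 67 = 134 degrees
v' = R*v*~R rotates v by theta.
cos(134deg) = -0.6947, sin(134deg) = 0.7193
v'_1 = 4*cos(134deg) - (-3)*sin(134deg)
= 4*(-0.6947) - (-3)*0.7193
= -0.62
v'_2 = 4*sin(134deg) + (-3)*cos(134deg)
= 4*0.7193 + (-3)*(-0.6947)
= 4.96
v' = -0.62*e1 + 4.96*e2


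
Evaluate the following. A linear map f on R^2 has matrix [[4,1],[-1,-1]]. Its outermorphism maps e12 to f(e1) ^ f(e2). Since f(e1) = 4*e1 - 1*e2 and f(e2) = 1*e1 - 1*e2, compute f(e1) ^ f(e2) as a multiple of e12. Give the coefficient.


The outermorphism of a linear map f sends e1^e2 to f(e1)^f(e2).
f(e1) = 4*e1 - 1*e2
f(e2) = 1*e1 - 1*e2
f(e1) ^ f(e2) = (4*e1 - 1*e2) ^ (1*e1 - 1*e2)
= 4*(-1)*e12 + (-1)*1*e21
= (-4 - (-1))*e12
= -3*e12
Coefficient = -3


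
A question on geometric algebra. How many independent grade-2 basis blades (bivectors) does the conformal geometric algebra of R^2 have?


The conformal model of R^2 uses Cl(3,1) with m = 2 + 2 = 4 generators.
Number of grade-2 blades = C(m, 2) = C(4, 2)
= 4*3/2 = 6


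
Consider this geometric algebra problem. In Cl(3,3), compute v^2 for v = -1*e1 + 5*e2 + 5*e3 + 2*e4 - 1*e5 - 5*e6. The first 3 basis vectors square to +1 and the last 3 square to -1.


v^2 = sum of c_i^2 * e_i^2
Positive signature terms (e_i^2 = +1): (-1)^2 + 5^2 + 5^2 = 51
Negative signature terms (e_j^2 = -1): 2^2 + (-1)^2 + (-5)^2 = 30
v^2 = 51 - 30 = 21


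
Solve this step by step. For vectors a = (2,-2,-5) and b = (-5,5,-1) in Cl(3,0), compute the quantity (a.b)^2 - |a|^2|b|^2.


a . b = 2*(-5) + (-2)*5 + (-5)*(-1)
= -10 + (-10) + 5 = -15
|a|^2 = 2^2 + (-2)^2 + (-5)^2 = 33
|b|^2 = (-5)^2 + 5^2 + (-1)^2 = 51
(a.b)^2 = (-15)^2 = 225
|a|^2 * |b|^2 = 33 * 51 = 1683
Result = 225 - 1683 = -1458


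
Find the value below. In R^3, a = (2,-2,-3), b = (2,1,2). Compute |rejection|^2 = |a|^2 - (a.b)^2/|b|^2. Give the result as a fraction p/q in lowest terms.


|a|^2 = 2^2 + (-2)^2 + (-3)^2 = 17
|b|^2 = 2^2 + 1^2 + 2^2 = 9
a . b = 2*2 + (-2)*1 + (-3)*2 = -4
(a.b)^2 = (-4)^2 = 16
|rej|^2 = 17 - 16/9
= (153 - 16)/9
= 137/9
In lowest terms: 137/9


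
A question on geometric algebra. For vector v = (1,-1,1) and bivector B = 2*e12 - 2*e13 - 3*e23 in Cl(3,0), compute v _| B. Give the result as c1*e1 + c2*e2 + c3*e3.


Left contraction v _| B = <vB>_1 (grade-1 part of the geometric product vB).
Using e1_|e12 = e2, e2_|e12 = -e1, e1_|e13 = e3, e3_|e13 = -e1, e2_|e23 = e3, e3_|e23 = -e2:
e1 coeff: -v2*b12 - v3*b13 = -(-1)*(2) - (1)*(-2) = 4
e2 coeff: v1*b12 - v3*b23 = (1)*(2) - (1)*(-3) = 5
e3 coeff: v1*b13 + v2*b23 = (1)*(-2) + (-1)*(-3) = 1
v _| B = 4*e1 + 5*e2 + 1*e3


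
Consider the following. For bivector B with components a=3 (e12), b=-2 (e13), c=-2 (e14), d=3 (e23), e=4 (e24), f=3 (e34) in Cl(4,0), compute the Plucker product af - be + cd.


Plucker relation: af - be + cd
a*f = 3*3 = 9
b*e = (-2)*4 = -8
c*d = (-2)*3 = -6
af - be + cd = 9 - (-8) + (-6)
= 11


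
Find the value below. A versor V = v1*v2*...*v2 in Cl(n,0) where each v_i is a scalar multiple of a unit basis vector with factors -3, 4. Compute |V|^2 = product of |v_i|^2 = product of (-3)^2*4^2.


Each vector v_i has |v_i|^2 = s_i^2
Squared scales: (-3)^2 = 9, 4^2 = 16
|V|^2 = 9 * 16
= 144


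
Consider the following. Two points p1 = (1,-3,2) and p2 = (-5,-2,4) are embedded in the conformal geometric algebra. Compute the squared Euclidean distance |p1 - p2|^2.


p1 - p2 = (6, -1, -2)
|p1 - p2|^2 = 6^2 + (-1)^2 + (-2)^2
= 36 + 1 + 4
= 41


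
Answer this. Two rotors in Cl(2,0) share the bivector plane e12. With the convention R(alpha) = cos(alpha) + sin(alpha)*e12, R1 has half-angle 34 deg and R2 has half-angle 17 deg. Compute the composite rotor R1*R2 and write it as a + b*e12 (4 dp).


Same-plane rotors commute and their half-angles add:
R1*R2 = cos(a1 + a2) + sin(a1 + a2)*e12.
a1 + a2 = 34 + 17 = 51 deg
cos(51 deg) = 0.6293
sin(51 deg) = 0.7771
R1*R2 = 0.6293 + 0.7771*e12


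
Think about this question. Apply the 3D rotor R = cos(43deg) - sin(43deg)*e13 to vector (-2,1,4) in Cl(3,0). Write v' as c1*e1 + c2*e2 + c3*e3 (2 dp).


Rotor R = cos(43deg) - sin(43deg)*e13
Rotation angle theta = 2 * 43 = 86 degrees in the e13 plane (e1 -> e3).
The component perpendicular to the plane (e2) is invariant: v'_2 = v2 = 1.00
cos(86deg) = 0.0698, sin(86deg) = 0.9976
v'_1 = v1*cos(theta) - v3*sin(theta) = -2*0.0698 - 4*0.9976 = -4.13
v'_3 = v1*sin(theta) + v3*cos(theta) = -2*0.9976 + 4*0.0698 = -1.72
v' = -4.13*e1 + 1.00*e2 - 1.72*e3


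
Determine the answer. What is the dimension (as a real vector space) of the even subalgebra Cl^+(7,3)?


Even subalgebra dimension = 2^(n-1)
n = 7 + 3 = 10
2^(10 - 1) = 2^9 = 512
Verification: sum of C(10,k) for even k = 1 + 45 + 210 + 210 + 45 + 1 = 512
Result = 512


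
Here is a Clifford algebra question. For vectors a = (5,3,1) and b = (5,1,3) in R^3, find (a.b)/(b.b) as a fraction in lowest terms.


Projection coefficient = (a . b) / (b . b)
a . b = 5*5 + 3*1 + 1*3
= 25 + 3 + 3 = 31
b . b = 5^2 + 1^2 + 3^2
= 25 + 1 + 9 = 35
Coefficient = 31/35
In lowest terms: 31/35


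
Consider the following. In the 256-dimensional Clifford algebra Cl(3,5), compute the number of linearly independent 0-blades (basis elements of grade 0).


Number of grade-k basis blades in Cl(p,q) with n = p + q is C(n, k).
n = 3 + 5 = 8
C(8, 0) = 8! / (0! * 8!)
= 40320 / (1 * 40320)
= 1


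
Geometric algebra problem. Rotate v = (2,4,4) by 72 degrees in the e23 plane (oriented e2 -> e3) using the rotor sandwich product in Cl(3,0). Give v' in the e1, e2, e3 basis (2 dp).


Rotor R = cos(36deg) - sin(36deg)*e23
Rotation angle theta = 2 * 36 = 72 degrees in the e23 plane (e2 -> e3).
The component perpendicular to the plane (e1) is invariant: v'_1 = v1 = 2.00
cos(72deg) = 0.3090, sin(72deg) = 0.9511
v'_2 = v2*cos(theta) - v3*sin(theta) = 4*0.3090 - 4*0.9511 = -2.57
v'_3 = v2*sin(theta) + v3*cos(theta) = 4*0.9511 + 4*0.3090 = 5.04
v' = 2.00*e1 - 2.57*e2 + 5.04*e3


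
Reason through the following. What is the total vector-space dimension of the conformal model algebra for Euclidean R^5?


The conformal model of R^5 uses Cl(6,1): the 5 Euclidean generators plus two extra orthogonal generators e+ (e+^2 = +1) and e- (e-^2 = -1), from which the null vectors e0, einf are built.
Number of generators m = 5 + 2 = 7.
dim Cl(p,q) = 2^m = 2^7 = 128


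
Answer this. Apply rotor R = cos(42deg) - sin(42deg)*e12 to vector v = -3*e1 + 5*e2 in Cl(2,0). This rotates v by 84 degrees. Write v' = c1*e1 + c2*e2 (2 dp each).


Rotor R = cos(42deg) - sin(42deg)*e12
Rotation angle theta = 2 * 42 = 84 degrees
v' = R*v*~R rotates v by theta.
cos(84deg) = 0.1045, sin(84deg) = 0.9945
v'_1 = -3*cos(84deg) - 5*sin(84deg)
= -3*0.1045 - 5*0.9945
= -5.29
v'_2 = -3*sin(84deg) + 5*cos(84deg)
= -3*0.9945 + 5*0.1045
= -2.46
v' = -5.29*e1 - 2.46*e2


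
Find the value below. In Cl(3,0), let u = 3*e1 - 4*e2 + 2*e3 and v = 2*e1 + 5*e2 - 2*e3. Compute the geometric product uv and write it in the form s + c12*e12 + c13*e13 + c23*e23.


In Cl(3,0): e_i^2 = 1, e_ie_j = -e_je_i for i != j.
Scalar part = u . v = 3*2 + (-4)*5 + 2*(-2)
= 6 + (-20) + (-4) = -18
e12 coeff = 3*5 - (-4)*2 = 15 - (-8) = 23
e13 coeff = 3*(-2) - 2*2 = -6 - 4 = -10
e23 coeff = (-4)*(-2) - 2*5 = 8 - 10 = -2
uv = -18 + 23*e12 - 10*e13 - 2*e23


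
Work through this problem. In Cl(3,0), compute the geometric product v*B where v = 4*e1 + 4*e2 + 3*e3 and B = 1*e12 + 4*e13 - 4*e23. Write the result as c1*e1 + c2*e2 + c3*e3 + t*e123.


vB has grade-1 (vector) and grade-3 (trivector) parts: vB = (v _| B) + (v ^ B).
Vector part <vB>_1:
  e1: -v2*b12 - v3*b13 = -(4)*(1) - (3)*(4) = -16
  e2: v1*b12 - v3*b23 = (4)*(1) - (3)*(-4) = 16
  e3: v1*b13 + v2*b23 = (4)*(4) + (4)*(-4) = 0
Trivector part <vB>_3:
  e123: v1*b23 - v2*b13 + v3*b12 = (4)*(-4) - (4)*(4) + (3)*(1) = -29
vB = -16*e1 + 16*e2 + 0*e3 - 29*e123


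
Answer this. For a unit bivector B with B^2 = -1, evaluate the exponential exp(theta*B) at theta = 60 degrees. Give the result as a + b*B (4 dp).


For a unit bivector B with B^2 = -1, the exponential series gives
e^(theta*B) = cos(theta) + sin(theta)*B (the GA analogue of Euler's formula).
theta = 60 degrees = 1.047198 rad
cos(60 deg) = 0.5000
sin(60 deg) = 0.8660
exp(theta*B) = 0.5000 + 0.8660*B


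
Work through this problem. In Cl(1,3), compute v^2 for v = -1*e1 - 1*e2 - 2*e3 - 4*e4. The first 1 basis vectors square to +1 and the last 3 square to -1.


v^2 = sum of c_i^2 * e_i^2
Positive signature terms (e_i^2 = +1): (-1)^2 = 1
Negative signature terms (e_j^2 = -1): (-1)^2 + (-2)^2 + (-4)^2 = 21
v^2 = 1 - 21 = -20


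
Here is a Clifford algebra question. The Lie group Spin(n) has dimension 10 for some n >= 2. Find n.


dim Spin(n) = dim so(n) = n(n-1)/2.
Solve n(n-1)/2 = 10, i.e. n^2 - n - 20 = 0.
Discriminant = 1 + 8*10 = 81
n = (1 + sqrt(81))/2 = (1 + 9)/2 = 5


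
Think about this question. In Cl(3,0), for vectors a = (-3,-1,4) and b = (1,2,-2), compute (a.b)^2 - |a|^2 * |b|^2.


a . b = (-3)*1 + (-1)*2 + 4*(-2)
= -3 + (-2) + (-8) = -13
|a|^2 = (-3)^2 + (-1)^2 + 4^2 = 26
|b|^2 = 1^2 + 2^2 + (-2)^2 = 9
(a.b)^2 = (-13)^2 = 169
|a|^2 * |b|^2 = 26 * 9 = 234
Result = 169 - 234 = -65


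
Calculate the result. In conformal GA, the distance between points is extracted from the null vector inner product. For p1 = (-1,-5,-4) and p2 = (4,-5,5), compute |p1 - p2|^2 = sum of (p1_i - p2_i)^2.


p1 - p2 = (-5, 0, -9)
|p1 - p2|^2 = (-5)^2 + 0^2 + (-9)^2
= 25 + 0 + 81
= 106


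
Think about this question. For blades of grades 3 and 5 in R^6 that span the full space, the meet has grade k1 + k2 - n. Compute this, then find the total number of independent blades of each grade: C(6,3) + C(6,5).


Meet grade = grade(A) + grade(B) - n
= 3 + 5 - 6 = 2
C(6,3) = 20
C(6,5) = 6
dim_A + dim_B = 20 + 6 = 26


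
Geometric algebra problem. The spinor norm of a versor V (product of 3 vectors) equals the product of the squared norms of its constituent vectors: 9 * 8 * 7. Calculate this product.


Spinor norm N(V) = |v1|^2 * |v2|^2 * ... * |v3|^2
= 9 * 8 * 7
Running product: 9, 72, 504
N(V) = 504


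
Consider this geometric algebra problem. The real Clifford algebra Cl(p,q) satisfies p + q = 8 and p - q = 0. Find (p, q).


We need p + q = 8 and p - q = 0.
Adding: 2p = 8 + 0 = 8, so p = 4.
Then q = 8 - 4 = 4.
(p, q) = (4, 4)


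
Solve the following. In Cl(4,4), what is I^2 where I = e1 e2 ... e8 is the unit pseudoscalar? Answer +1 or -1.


The pseudoscalar I = e1...e_n (product of all n generators) of Cl(p,q) satisfies I^2 = (-1)^(q + n(n-1)/2).
p = 4, q = 4, n = p + q = 8
n(n-1)/2 = 8 * 7 / 2 = 28
Exponent = q + n(n-1)/2 = 4 + 28 = 32
I^2 = (-1)^32 = +1


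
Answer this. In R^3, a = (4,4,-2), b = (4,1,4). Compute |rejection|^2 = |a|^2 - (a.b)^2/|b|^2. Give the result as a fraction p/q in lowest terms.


|a|^2 = 4^2 + 4^2 + (-2)^2 = 36
|b|^2 = 4^2 + 1^2 + 4^2 = 33
a . b = 4*4 + 4*1 + (-2)*4 = 12
(a.b)^2 = 12^2 = 144
|rej|^2 = 36 - 144/33
= (1188 - 144)/33
= 1044/33
In lowest terms: 348/11


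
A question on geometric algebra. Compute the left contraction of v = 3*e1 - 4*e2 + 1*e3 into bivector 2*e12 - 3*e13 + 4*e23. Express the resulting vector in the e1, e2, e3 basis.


Left contraction v _| B = <vB>_1 (grade-1 part of the geometric product vB).
Using e1_|e12 = e2, e2_|e12 = -e1, e1_|e13 = e3, e3_|e13 = -e1, e2_|e23 = e3, e3_|e23 = -e2:
e1 coeff: -v2*b12 - v3*b13 = -(-4)*(2) - (1)*(-3) = 11
e2 coeff: v1*b12 - v3*b23 = (3)*(2) - (1)*(4) = 2
e3 coeff: v1*b13 + v2*b23 = (3)*(-3) + (-4)*(4) = -25
v _| B = 11*e1 + 2*e2 - 25*e3


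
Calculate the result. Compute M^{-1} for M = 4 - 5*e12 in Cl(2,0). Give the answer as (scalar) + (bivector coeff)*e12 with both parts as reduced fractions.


M = 4 - 5*e12, where e12^2 = -1.
Since M commutes with its reverse ~M = a - b*e12, M * ~M = a^2 - b^2*e12^2 = a^2 + b^2.
So M^{-1} = ~M / (a^2 + b^2) = (a - b*e12)/(a^2 + b^2).
a^2 + b^2 = 16 + 25 = 41
Scalar part = 4/41 = 4/41
Bivector coeff = 5/41 = 5/41
M^{-1} = 4/41 + 5/41*e12


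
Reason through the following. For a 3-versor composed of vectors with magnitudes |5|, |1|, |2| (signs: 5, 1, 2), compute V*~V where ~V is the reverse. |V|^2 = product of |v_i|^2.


Each vector v_i has |v_i|^2 = s_i^2
Squared scales: 5^2 = 25, 1^2 = 1, 2^2 = 4
|V|^2 = 25 * 1 * 4
= 100


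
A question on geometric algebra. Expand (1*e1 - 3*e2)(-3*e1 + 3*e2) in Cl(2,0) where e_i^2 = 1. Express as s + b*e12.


Expand: (1*e1 - 3*e2)(-3*e1 + 3*e2)
= 1*(-3)*e1e1 + 1*3*e1e2 + (-3)*(-3)*e2e1 + (-3)*3*e2e2
Using e1^2 = e2^2 = 1, e2e1 = -e1e2:
Scalar part s = 1*(-3) + (-3)*3 = -3 + (-9) = -12
Bivector part b = 1*3 - (-3)*(-3) = 3 - 9 = -6
uv = -12 - 6*e12


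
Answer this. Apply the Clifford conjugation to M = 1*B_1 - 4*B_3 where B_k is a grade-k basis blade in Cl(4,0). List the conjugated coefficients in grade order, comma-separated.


Clifford conjugate sign for grade k: (-1)^(k(k+1)/2)
Grade 1: (-1)^(1*2/2) = (-1)^1 = -1, coeff 1 -> -1
Grade 3: (-1)^(3*4/2) = (-1)^6 = 1, coeff -4 -> -4
Conjugated coefficients: -1, -4


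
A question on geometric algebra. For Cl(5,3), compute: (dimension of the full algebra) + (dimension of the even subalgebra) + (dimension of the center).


n = 5 + 3 = 8
Total dim = 2^8 = 256
Even subalgebra dim = 2^7 = 128
n is even, so center dim = 1
Sum = 256 + 128 + 1 = 385


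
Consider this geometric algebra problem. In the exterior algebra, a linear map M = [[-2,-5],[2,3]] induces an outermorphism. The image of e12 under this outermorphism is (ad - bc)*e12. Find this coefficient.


The outermorphism of a linear map f sends e1^e2 to f(e1)^f(e2).
f(e1) = -2*e1 + 2*e2
f(e2) = -5*e1 + 3*e2
f(e1) ^ f(e2) = (-2*e1 + 2*e2) ^ (-5*e1 + 3*e2)
= (-2)*3*e12 + 2*(-5)*e21
= (-6 - (-10))*e12
= 4*e12
Coefficient = 4


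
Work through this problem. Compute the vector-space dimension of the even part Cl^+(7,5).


Even subalgebra dimension = 2^(n-1)
n = 7 + 5 = 12
2^(12 - 1) = 2^11 = 2048
Verification: sum of C(12,k) for even k = 1 + 66 + 495 + 924 + 495 + 66 + 1 = 2048
Result = 2048


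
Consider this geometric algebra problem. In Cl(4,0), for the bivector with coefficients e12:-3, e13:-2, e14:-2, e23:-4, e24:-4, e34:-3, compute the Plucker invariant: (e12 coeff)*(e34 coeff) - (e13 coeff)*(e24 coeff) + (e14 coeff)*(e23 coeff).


Plucker relation: af - be + cd
a*f = (-3)*(-3) = 9
b*e = (-2)*(-4) = 8
c*d = (-2)*(-4) = 8
af - be + cd = 9 - 8 + 8
= 9


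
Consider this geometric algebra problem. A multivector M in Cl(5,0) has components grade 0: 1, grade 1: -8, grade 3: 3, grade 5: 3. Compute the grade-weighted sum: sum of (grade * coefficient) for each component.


Grade-weighted sum = sum of grade_k * coefficient_k
0*1 = 0
1*(-8) = -8
3*3 = 9
5*3 = 15
Total = 0 + (-8) + 9 + 15 = 16


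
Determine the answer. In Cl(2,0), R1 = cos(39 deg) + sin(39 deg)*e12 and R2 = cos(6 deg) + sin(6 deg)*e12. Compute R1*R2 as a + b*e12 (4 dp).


Same-plane rotors commute and their half-angles add:
R1*R2 = cos(a1 + a2) + sin(a1 + a2)*e12.
a1 + a2 = 39 + 6 = 45 deg
cos(45 deg) = 0.7071
sin(45 deg) = 0.7071
R1*R2 = 0.7071 + 0.7071*e12


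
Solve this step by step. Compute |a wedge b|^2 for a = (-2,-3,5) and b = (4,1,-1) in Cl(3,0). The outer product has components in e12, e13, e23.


a wedge b = (a1*b2 - a2*b1)*e12 + (a1*b3 - a3*b1)*e13 + (a2*b3 - a3*b2)*e23
e12 coeff: (-2)*1 - (-3)*4 = -2 - (-12) = 10
e13 coeff: (-2)*(-1) - 5*4 = 2 - 20 = -18
e23 coeff: (-3)*(-1) - 5*1 = 3 - 5 = -2
|a wedge b|^2 = 10^2 + (-18)^2 + (-2)^2
= 100 + 324 + 4
= 428


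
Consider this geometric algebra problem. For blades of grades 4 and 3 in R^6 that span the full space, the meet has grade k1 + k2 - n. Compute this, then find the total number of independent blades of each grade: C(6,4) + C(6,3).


Meet grade = grade(A) + grade(B) - n
= 4 + 3 - 6 = 1
C(6,4) = 15
C(6,3) = 20
dim_A + dim_B = 15 + 20 = 35


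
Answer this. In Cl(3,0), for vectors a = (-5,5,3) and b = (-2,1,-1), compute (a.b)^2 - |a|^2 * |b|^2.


a . b = (-5)*(-2) + 5*1 + 3*(-1)
= 10 + 5 + (-3) = 12
|a|^2 = (-5)^2 + 5^2 + 3^2 = 59
|b|^2 = (-2)^2 + 1^2 + (-1)^2 = 6
(a.b)^2 = 12^2 = 144
|a|^2 * |b|^2 = 59 * 6 = 354
Result = 144 - 354 = -210


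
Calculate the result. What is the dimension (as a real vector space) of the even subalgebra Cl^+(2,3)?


Even subalgebra dimension = 2^(n-1)
n = 2 + 3 = 5
2^(5 - 1) = 2^4 = 16
Verification: sum of C(5,k) for even k = 1 + 10 + 5 = 16
Result = 16


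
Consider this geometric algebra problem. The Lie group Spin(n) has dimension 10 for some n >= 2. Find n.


dim Spin(n) = dim so(n) = n(n-1)/2.
Solve n(n-1)/2 = 10, i.e. n^2 - n - 20 = 0.
Discriminant = 1 + 8*10 = 81
n = (1 + sqrt(81))/2 = (1 + 9)/2 = 5


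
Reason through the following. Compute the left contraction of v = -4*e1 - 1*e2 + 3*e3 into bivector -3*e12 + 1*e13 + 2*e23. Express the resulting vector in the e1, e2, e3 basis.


Left contraction v _| B = <vB>_1 (grade-1 part of the geometric product vB).
Using e1_|e12 = e2, e2_|e12 = -e1, e1_|e13 = e3, e3_|e13 = -e1, e2_|e23 = e3, e3_|e23 = -e2:
e1 coeff: -v2*b12 - v3*b13 = -(-1)*(-3) - (3)*(1) = -6
e2 coeff: v1*b12 - v3*b23 = (-4)*(-3) - (3)*(2) = 6
e3 coeff: v1*b13 + v2*b23 = (-4)*(1) + (-1)*(2) = -6
v _| B = -6*e1 + 6*e2 - 6*e3


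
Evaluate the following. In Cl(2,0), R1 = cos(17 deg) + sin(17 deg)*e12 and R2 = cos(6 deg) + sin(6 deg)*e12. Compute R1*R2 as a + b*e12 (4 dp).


Same-plane rotors commute and their half-angles add:
R1*R2 = cos(a1 + a2) + sin(a1 + a2)*e12.
a1 + a2 = 17 + 6 = 23 deg
cos(23 deg) = 0.9205
sin(23 deg) = 0.3907
R1*R2 = 0.9205 + 0.3907*e12


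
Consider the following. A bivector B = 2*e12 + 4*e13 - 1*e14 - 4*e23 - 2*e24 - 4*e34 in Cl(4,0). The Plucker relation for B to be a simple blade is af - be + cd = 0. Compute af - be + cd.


Plucker relation: af - be + cd
a*f = 2*(-4) = -8
b*e = 4*(-2) = -8
c*d = (-1)*(-4) = 4
af - be + cd = -8 - (-8) + 4
= 4


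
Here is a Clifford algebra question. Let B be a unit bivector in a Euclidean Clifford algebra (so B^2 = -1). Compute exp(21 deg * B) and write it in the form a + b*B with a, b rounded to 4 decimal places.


For a unit bivector B with B^2 = -1, the exponential series gives
e^(theta*B) = cos(theta) + sin(theta)*B (the GA analogue of Euler's formula).
theta = 21 degrees = 0.366519 rad
cos(21 deg) = 0.9336
sin(21 deg) = 0.3584
exp(theta*B) = 0.9336 + 0.3584*B


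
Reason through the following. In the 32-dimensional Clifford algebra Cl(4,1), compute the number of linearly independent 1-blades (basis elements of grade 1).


Number of grade-k basis blades in Cl(p,q) with n = p + q is C(n, k).
n = 4 + 1 = 5
C(5, 1) = 5! / (1! * 4!)
= 120 / (1 * 24)
= 5


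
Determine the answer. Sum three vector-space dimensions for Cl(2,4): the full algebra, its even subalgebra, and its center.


n = 2 + 4 = 6
Total dim = 2^6 = 64
Even subalgebra dim = 2^5 = 32
n is even, so center dim = 1
Sum = 64 + 32 + 1 = 97


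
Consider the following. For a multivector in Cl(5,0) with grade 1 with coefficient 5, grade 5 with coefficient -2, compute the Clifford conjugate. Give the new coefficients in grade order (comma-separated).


Clifford conjugate sign for grade k: (-1)^(k(k+1)/2)
Grade 1: (-1)^(1*2/2) = (-1)^1 = -1, coeff 5 -> -5
Grade 5: (-1)^(5*6/2) = (-1)^15 = -1, coeff -2 -> 2
Conjugated coefficients: -5, 2


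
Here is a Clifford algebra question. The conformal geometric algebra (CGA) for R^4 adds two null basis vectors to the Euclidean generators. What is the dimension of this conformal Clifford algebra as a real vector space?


The conformal model of R^4 uses Cl(5,1): the 4 Euclidean generators plus two extra orthogonal generators e+ (e+^2 = +1) and e- (e-^2 = -1), from which the null vectors e0, einf are built.
Number of generators m = 4 + 2 = 6.
dim Cl(p,q) = 2^m = 2^6 = 64


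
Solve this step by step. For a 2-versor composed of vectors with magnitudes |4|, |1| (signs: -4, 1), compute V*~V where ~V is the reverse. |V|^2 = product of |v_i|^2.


Each vector v_i has |v_i|^2 = s_i^2
Squared scales: (-4)^2 = 16, 1^2 = 1
|V|^2 = 16 * 1
= 16


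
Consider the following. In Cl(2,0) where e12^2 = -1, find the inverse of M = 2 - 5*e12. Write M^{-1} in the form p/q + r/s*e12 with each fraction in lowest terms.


M = 2 - 5*e12, where e12^2 = -1.
Since M commutes with its reverse ~M = a - b*e12, M * ~M = a^2 - b^2*e12^2 = a^2 + b^2.
So M^{-1} = ~M / (a^2 + b^2) = (a - b*e12)/(a^2 + b^2).
a^2 + b^2 = 4 + 25 = 29
Scalar part = 2/29 = 2/29
Bivector coeff = 5/29 = 5/29
M^{-1} = 2/29 + 5/29*e12


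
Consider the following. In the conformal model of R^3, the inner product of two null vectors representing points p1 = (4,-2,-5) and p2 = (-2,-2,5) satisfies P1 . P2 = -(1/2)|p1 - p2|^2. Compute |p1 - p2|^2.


p1 - p2 = (6, 0, -10)
|p1 - p2|^2 = 6^2 + 0^2 + (-10)^2
= 36 + 0 + 100
= 136


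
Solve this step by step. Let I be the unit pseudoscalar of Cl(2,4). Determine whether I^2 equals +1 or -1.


The pseudoscalar I = e1...e_n (product of all n generators) of Cl(p,q) satisfies I^2 = (-1)^(q + n(n-1)/2).
p = 2, q = 4, n = p + q = 6
n(n-1)/2 = 6 * 5 / 2 = 15
Exponent = q + n(n-1)/2 = 4 + 15 = 19
I^2 = (-1)^19 = -1


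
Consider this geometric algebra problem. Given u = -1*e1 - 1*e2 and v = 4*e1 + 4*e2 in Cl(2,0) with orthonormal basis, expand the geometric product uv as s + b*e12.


Expand: (-1*e1 - 1*e2)(4*e1 + 4*e2)
= (-1)*4*e1e1 + (-1)*4*e1e2 + (-1)*4*e2e1 + (-1)*4*e2e2
Using e1^2 = e2^2 = 1, e2e1 = -e1e2:
Scalar part s = (-1)*4 + (-1)*4 = -4 + (-4) = -8
Bivector part b = (-1)*4 - (-1)*4 = -4 - (-4) = 0
uv = -8 + 0*e12


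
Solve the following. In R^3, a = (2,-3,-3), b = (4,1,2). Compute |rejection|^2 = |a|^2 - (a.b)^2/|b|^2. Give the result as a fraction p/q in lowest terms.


|a|^2 = 2^2 + (-3)^2 + (-3)^2 = 22
|b|^2 = 4^2 + 1^2 + 2^2 = 21
a . b = 2*4 + (-3)*1 + (-3)*2 = -1
(a.b)^2 = (-1)^2 = 1
|rej|^2 = 22 - 1/21
= (462 - 1)/21
= 461/21
In lowest terms: 461/21


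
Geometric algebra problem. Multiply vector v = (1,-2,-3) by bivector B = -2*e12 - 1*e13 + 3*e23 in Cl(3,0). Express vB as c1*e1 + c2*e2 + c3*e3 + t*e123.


vB has grade-1 (vector) and grade-3 (trivector) parts: vB = (v _| B) + (v ^ B).
Vector part <vB>_1:
  e1: -v2*b12 - v3*b13 = -(-2)*(-2) - (-3)*(-1) = -7
  e2: v1*b12 - v3*b23 = (1)*(-2) - (-3)*(3) = 7
  e3: v1*b13 + v2*b23 = (1)*(-1) + (-2)*(3) = -7
Trivector part <vB>_3:
  e123: v1*b23 - v2*b13 + v3*b12 = (1)*(3) - (-2)*(-1) + (-3)*(-2) = 7
vB = -7*e1 + 7*e2 - 7*e3 + 7*e123


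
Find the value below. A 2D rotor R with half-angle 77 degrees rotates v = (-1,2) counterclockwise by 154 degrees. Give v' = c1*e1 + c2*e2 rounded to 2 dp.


Rotor R = cos(77deg) - sin(77deg)*e12
Rotation angle theta = 2 * 77 = 154 degrees
v' = R*v*~R rotates v by theta.
cos(154deg) = -0.8988, sin(154deg) = 0.4384
v'_1 = -1*cos(154deg) - 2*sin(154deg)
= -1*(-0.8988) - 2*0.4384
= 0.02
v'_2 = -1*sin(154deg) + 2*cos(154deg)
= -1*0.4384 + 2*(-0.8988)
= -2.24
v' = 0.02*e1 - 2.24*e2


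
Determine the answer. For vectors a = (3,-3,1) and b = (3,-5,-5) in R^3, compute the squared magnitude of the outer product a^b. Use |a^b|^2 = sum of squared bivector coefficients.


a wedge b = (a1*b2 - a2*b1)*e12 + (a1*b3 - a3*b1)*e13 + (a2*b3 - a3*b2)*e23
e12 coeff: 3*(-5) - (-3)*3 = -15 - (-9) = -6
e13 coeff: 3*(-5) - 1*3 = -15 - 3 = -18
e23 coeff: (-3)*(-5) - 1*(-5) = 15 - (-5) = 20
|a wedge b|^2 = (-6)^2 + (-18)^2 + 20^2
= 36 + 324 + 400
= 760


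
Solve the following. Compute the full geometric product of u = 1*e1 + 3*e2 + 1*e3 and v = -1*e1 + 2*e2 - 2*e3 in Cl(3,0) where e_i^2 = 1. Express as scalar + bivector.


In Cl(3,0): e_i^2 = 1, e_ie_j = -e_je_i for i != j.
Scalar part = u . v = 1*(-1) + 3*2 + 1*(-2)
= -1 + 6 + (-2) = 3
e12 coeff = 1*2 - 3*(-1) = 2 - (-3) = 5
e13 coeff = 1*(-2) - 1*(-1) = -2 - (-1) = -1
e23 coeff = 3*(-2) - 1*2 = -6 - 2 = -8
uv = 3 + 5*e12 - 1*e13 - 8*e23


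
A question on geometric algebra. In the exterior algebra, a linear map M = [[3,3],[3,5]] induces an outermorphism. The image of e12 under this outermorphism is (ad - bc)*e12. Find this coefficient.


The outermorphism of a linear map f sends e1^e2 to f(e1)^f(e2).
f(e1) = 3*e1 + 3*e2
f(e2) = 3*e1 + 5*e2
f(e1) ^ f(e2) = (3*e1 + 3*e2) ^ (3*e1 + 5*e2)
= 3*5*e12 + 3*3*e21
= (15 - 9)*e12
= 6*e12
Coefficient = 6


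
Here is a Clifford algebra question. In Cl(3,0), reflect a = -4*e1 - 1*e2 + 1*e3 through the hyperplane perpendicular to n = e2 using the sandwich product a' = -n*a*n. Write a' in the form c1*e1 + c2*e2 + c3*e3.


Reflection formula: a' = -n*a*n, with n = e2 (unit vector, n^2 = 1).
For reflection through hyperplane perp to e2:
The component along e2 flips sign, others stay.
a = (-4, -1, 1)
a' = (-4, 1, 1)
a' = -4*e1 + 1*e2 + 1*e3


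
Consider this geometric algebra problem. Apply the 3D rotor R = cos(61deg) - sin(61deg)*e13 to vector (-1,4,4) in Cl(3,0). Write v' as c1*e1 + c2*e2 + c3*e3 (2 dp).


Rotor R = cos(61deg) - sin(61deg)*e13
Rotation angle theta = 2 * 61 = 122 degrees in the e13 plane (e1 -> e3).
The component perpendicular to the plane (e2) is invariant: v'_2 = v2 = 4.00
cos(122deg) = -0.5299, sin(122deg) = 0.8480
v'_1 = v1*cos(theta) - v3*sin(theta) = -1*(-0.5299) - 4*0.8480 = -2.86
v'_3 = v1*sin(theta) + v3*cos(theta) = -1*0.8480 + 4*(-0.5299) = -2.97
v' = -2.86*e1 + 4.00*e2 - 2.97*e3


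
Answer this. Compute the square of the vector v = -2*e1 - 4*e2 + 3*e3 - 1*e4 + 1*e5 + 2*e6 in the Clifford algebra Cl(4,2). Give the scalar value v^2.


v^2 = sum of c_i^2 * e_i^2
Positive signature terms (e_i^2 = +1): (-2)^2 + (-4)^2 + 3^2 + (-1)^2 = 30
Negative signature terms (e_j^2 = -1): 1^2 + 2^2 = 5
v^2 = 30 - 5 = 25


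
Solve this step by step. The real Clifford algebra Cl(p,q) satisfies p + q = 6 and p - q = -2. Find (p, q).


We need p + q = 6 and p - q = -2.
Adding: 2p = 6 + (-2) = 4, so p = 2.
Then q = 6 - 2 = 4.
(p, q) = (2, 4)


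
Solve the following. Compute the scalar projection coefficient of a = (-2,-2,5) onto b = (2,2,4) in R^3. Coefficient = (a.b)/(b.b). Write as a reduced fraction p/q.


Projection coefficient = (a . b) / (b . b)
a . b = (-2)*2 + (-2)*2 + 5*4
= -4 + (-4) + 20 = 12
b . b = 2^2 + 2^2 + 4^2
= 4 + 4 + 16 = 24
Coefficient = 12/24
In lowest terms: 1/2


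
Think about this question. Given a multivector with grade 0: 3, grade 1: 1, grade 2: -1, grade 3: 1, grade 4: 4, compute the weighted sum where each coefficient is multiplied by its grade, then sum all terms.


Grade-weighted sum = sum of grade_k * coefficient_k
0*3 = 0
1*1 = 1
2*(-1) = -2
3*1 = 3
4*4 = 16
Total = 0 + 1 + (-2) + 3 + 16 = 18


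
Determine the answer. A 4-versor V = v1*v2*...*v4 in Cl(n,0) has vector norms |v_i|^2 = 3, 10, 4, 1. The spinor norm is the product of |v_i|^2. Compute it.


Spinor norm N(V) = |v1|^2 * |v2|^2 * ... * |v4|^2
= 3 * 10 * 4 * 1
Running product: 3, 30, 120, 120
N(V) = 120


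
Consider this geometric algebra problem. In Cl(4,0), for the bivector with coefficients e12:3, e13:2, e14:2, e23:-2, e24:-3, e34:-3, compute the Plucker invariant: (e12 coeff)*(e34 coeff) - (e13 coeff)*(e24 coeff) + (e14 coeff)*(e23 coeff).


Plucker relation: af - be + cd
a*f = 3*(-3) = -9
b*e = 2*(-3) = -6
c*d = 2*(-2) = -4
af - be + cd = -9 - (-6) + (-4)
= -7


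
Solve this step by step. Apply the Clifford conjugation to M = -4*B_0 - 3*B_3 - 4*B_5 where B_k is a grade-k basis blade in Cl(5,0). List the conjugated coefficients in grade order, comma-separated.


Clifford conjugate sign for grade k: (-1)^(k(k+1)/2)
Grade 0: (-1)^(0*1/2) = (-1)^0 = 1, coeff -4 -> -4
Grade 3: (-1)^(3*4/2) = (-1)^6 = 1, coeff -3 -> -3
Grade 5: (-1)^(5*6/2) = (-1)^15 = -1, coeff -4 -> 4
Conjugated coefficients: -4, -3, 4


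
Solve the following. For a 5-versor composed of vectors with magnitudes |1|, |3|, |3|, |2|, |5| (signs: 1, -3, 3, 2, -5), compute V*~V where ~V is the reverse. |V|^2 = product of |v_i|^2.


Each vector v_i has |v_i|^2 = s_i^2
Squared scales: 1^2 = 1, (-3)^2 = 9, 3^2 = 9, 2^2 = 4, (-5)^2 = 25
|V|^2 = 1 * 9 * 9 * 4 * 25
= 8100


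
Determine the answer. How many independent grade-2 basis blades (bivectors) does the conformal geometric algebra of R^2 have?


The conformal model of R^2 uses Cl(3,1) with m = 2 + 2 = 4 generators.
Number of grade-2 blades = C(m, 2) = C(4, 2)
= 4*3/2 = 6


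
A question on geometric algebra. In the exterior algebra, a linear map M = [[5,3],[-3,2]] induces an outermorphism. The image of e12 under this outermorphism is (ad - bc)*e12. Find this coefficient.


The outermorphism of a linear map f sends e1^e2 to f(e1)^f(e2).
f(e1) = 5*e1 - 3*e2
f(e2) = 3*e1 + 2*e2
f(e1) ^ f(e2) = (5*e1 - 3*e2) ^ (3*e1 + 2*e2)
= 5*2*e12 + (-3)*3*e21
= (10 - (-9))*e12
= 19*e12
Coefficient = 19


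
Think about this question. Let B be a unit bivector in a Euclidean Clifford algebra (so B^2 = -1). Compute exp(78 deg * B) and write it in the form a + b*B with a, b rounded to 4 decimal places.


For a unit bivector B with B^2 = -1, the exponential series gives
e^(theta*B) = cos(theta) + sin(theta)*B (the GA analogue of Euler's formula).
theta = 78 degrees = 1.361357 rad
cos(78 deg) = 0.2079
sin(78 deg) = 0.9781
exp(theta*B) = 0.2079 + 0.9781*B


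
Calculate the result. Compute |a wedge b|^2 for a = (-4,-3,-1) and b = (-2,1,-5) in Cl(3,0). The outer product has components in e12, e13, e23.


a wedge b = (a1*b2 - a2*b1)*e12 + (a1*b3 - a3*b1)*e13 + (a2*b3 - a3*b2)*e23
e12 coeff: (-4)*1 - (-3)*(-2) = -4 - 6 = -10
e13 coeff: (-4)*(-5) - (-1)*(-2) = 20 - 2 = 18
e23 coeff: (-3)*(-5) - (-1)*1 = 15 - (-1) = 16
|a wedge b|^2 = (-10)^2 + 18^2 + 16^2
= 100 + 324 + 256
= 680


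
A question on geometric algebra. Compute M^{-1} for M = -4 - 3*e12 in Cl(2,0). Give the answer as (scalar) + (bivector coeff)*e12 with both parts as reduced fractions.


M = -4 - 3*e12, where e12^2 = -1.
Since M commutes with its reverse ~M = a - b*e12, M * ~M = a^2 - b^2*e12^2 = a^2 + b^2.
So M^{-1} = ~M / (a^2 + b^2) = (a - b*e12)/(a^2 + b^2).
a^2 + b^2 = 16 + 9 = 25
Scalar part = -4/25 = -4/25
Bivector coeff = 3/25 = 3/25
M^{-1} = -4/25 + 3/25*e12


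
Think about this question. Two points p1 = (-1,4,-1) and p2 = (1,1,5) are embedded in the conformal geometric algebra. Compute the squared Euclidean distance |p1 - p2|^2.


p1 - p2 = (-2, 3, -6)
|p1 - p2|^2 = (-2)^2 + 3^2 + (-6)^2
= 4 + 9 + 36
= 49


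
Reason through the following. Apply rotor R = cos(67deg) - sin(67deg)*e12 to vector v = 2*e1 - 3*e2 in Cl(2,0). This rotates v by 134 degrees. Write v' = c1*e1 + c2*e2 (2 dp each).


Rotor R = cos(67deg) - sin(67deg)*e12
Rotation angle theta = 2 * 67 = 134 degrees
v' = R*v*~R rotates v by theta.
cos(134deg) = -0.6947, sin(134deg) = 0.7193
v'_1 = 2*cos(134deg) - (-3)*sin(134deg)
= 2*(-0.6947) - (-3)*0.7193
= 0.77
v'_2 = 2*sin(134deg) + (-3)*cos(134deg)
= 2*0.7193 + (-3)*(-0.6947)
= 3.52
v' = 0.77*e1 + 3.52*e2


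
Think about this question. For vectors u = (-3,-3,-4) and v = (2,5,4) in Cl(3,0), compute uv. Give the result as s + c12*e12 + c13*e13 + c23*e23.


In Cl(3,0): e_i^2 = 1, e_ie_j = -e_je_i for i != j.
Scalar part = u . v = (-3)*2 + (-3)*5 + (-4)*4
= -6 + (-15) + (-16) = -37
e12 coeff = (-3)*5 - (-3)*2 = -15 - (-6) = -9
e13 coeff = (-3)*4 - (-4)*2 = -12 - (-8) = -4
e23 coeff = (-3)*4 - (-4)*5 = -12 - (-20) = 8
uv = -37 - 9*e12 - 4*e13 + 8*e23


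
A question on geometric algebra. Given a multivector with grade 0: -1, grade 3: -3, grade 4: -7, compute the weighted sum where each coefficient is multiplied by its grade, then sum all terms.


Grade-weighted sum = sum of grade_k * coefficient_k
0*(-1) = 0
3*(-3) = -9
4*(-7) = -28
Total = 0 + (-9) + (-28) = -37


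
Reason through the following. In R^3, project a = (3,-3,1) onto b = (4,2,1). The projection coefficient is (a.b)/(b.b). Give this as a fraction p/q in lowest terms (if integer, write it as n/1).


Projection coefficient = (a . b) / (b . b)
a . b = 3*4 + (-3)*2 + 1*1
= 12 + (-6) + 1 = 7
b . b = 4^2 + 2^2 + 1^2
= 16 + 4 + 1 = 21
Coefficient = 7/21
In lowest terms: 1/3


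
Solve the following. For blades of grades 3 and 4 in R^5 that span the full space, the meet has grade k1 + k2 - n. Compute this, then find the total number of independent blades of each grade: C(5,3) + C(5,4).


Meet grade = grade(A) + grade(B) - n
= 3 + 4 - 5 = 2
C(5,3) = 10
C(5,4) = 5
dim_A + dim_B = 10 + 5 = 15


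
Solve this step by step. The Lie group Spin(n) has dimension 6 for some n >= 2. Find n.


dim Spin(n) = dim so(n) = n(n-1)/2.
Solve n(n-1)/2 = 6, i.e. n^2 - n - 12 = 0.
Discriminant = 1 + 8*6 = 49
n = (1 + sqrt(49))/2 = (1 + 7)/2 = 4


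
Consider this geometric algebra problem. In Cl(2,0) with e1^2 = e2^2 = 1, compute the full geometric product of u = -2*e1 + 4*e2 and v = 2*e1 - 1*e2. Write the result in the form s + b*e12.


Expand: (-2*e1 + 4*e2)(2*e1 - 1*e2)
= (-2)*2*e1e1 + (-2)*(-1)*e1e2 + 4*2*e2e1 + 4*(-1)*e2e2
Using e1^2 = e2^2 = 1, e2e1 = -e1e2:
Scalar part s = (-2)*2 + 4*(-1) = -4 + (-4) = -8
Bivector part b = (-2)*(-1) - 4*2 = 2 - 8 = -6
uv = -8 - 6*e12


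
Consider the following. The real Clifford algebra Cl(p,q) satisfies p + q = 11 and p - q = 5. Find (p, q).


We need p + q = 11 and p - q = 5.
Adding: 2p = 11 + 5 = 16, so p = 8.
Then q = 11 - 8 = 3.
(p, q) = (8, 3)


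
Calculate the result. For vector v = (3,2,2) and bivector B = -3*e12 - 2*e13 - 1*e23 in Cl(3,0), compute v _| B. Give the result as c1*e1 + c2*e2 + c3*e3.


Left contraction v _| B = <vB>_1 (grade-1 part of the geometric product vB).
Using e1_|e12 = e2, e2_|e12 = -e1, e1_|e13 = e3, e3_|e13 = -e1, e2_|e23 = e3, e3_|e23 = -e2:
e1 coeff: -v2*b12 - v3*b13 = -(2)*(-3) - (2)*(-2) = 10
e2 coeff: v1*b12 - v3*b23 = (3)*(-3) - (2)*(-1) = -7
e3 coeff: v1*b13 + v2*b23 = (3)*(-2) + (2)*(-1) = -8
v _| B = 10*e1 - 7*e2 - 8*e3


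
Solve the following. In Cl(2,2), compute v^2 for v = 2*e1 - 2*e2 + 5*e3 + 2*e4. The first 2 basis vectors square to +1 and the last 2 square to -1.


v^2 = sum of c_i^2 * e_i^2
Positive signature terms (e_i^2 = +1): 2^2 + (-2)^2 = 8
Negative signature terms (e_j^2 = -1): 5^2 + 2^2 = 29
v^2 = 8 - 29 = -21


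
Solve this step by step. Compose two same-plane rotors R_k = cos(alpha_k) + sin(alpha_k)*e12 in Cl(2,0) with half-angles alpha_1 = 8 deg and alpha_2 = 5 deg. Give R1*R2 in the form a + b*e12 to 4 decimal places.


Same-plane rotors commute and their half-angles add:
R1*R2 = cos(a1 + a2) + sin(a1 + a2)*e12.
a1 + a2 = 8 + 5 = 13 deg
cos(13 deg) = 0.9744
sin(13 deg) = 0.2250
R1*R2 = 0.9744 + 0.2250*e12


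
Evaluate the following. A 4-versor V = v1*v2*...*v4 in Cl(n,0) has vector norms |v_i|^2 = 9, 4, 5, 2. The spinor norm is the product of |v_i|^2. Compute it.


Spinor norm N(V) = |v1|^2 * |v2|^2 * ... * |v4|^2
= 9 * 4 * 5 * 2
Running product: 9, 36, 180, 360
N(V) = 360
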